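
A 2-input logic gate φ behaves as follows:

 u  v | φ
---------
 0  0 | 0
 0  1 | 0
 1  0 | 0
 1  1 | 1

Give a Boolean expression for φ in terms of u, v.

The output is 1 only when every input is 1 — the AND of all inputs.

φ(u, v) = u and v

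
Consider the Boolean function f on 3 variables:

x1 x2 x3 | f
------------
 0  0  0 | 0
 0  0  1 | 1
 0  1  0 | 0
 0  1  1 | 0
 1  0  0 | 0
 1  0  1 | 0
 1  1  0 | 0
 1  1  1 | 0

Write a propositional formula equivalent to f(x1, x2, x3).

Only row (0,0,1) gives 1. That row's minterm ¬x1·¬x2·x3 is f directly.

f(x1, x2, x3) = (~x1 & ~x2) & x3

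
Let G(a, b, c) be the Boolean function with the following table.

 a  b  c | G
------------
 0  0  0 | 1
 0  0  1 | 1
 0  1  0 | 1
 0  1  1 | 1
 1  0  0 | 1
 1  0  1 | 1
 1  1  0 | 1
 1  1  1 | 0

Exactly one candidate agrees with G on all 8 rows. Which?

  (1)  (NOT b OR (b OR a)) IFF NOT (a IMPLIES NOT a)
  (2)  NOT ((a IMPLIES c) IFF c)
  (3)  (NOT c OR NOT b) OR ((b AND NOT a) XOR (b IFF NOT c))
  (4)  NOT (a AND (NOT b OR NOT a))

(1): at (0,0,0) it gives 0, but G = 1 — eliminated.
(2): at (0,0,1) it gives 0, but G = 1 — eliminated.
(4): at (1,0,0) it gives 0, but G = 1 — eliminated.
That leaves (3). Evaluating it on every row reproduces the table of G exactly.

3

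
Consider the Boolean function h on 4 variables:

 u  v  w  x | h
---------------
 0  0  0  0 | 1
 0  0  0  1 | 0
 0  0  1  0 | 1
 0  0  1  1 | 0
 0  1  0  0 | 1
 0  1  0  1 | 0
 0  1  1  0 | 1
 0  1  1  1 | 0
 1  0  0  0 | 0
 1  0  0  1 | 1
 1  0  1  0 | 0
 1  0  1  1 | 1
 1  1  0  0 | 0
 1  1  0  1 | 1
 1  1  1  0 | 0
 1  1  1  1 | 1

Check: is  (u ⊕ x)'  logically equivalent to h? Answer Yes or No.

Yes

Test each input against both h and the formula:
  u=0, v=0, w=0, x=0: formula gives 1, h = 1 ✓
  u=0, v=0, w=0, x=1: formula gives 0, h = 0 ✓
  u=0, v=0, w=1, x=0: formula gives 1, h = 1 ✓
  u=0, v=0, w=1, x=1: formula gives 0, h = 0 ✓
  … (the remaining 12 rows also agree.)
All 16 rows match — the expression computes h exactly.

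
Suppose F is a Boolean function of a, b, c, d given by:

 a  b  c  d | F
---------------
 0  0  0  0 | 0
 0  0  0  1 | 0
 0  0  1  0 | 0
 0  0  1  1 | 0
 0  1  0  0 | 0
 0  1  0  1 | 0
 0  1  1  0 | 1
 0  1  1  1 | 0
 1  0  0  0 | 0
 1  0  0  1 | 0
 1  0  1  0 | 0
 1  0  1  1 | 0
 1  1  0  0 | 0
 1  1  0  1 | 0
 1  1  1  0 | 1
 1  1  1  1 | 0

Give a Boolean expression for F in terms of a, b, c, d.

F(a, b, c, d) = (((NOT a AND b) AND c) AND NOT d) OR (((a AND b) AND c) AND NOT d)

Collect the rows where F=1 — (0,1,1,0), (1,1,1,0) — and write one minterm per row: ¬a·b·c·¬d, a·b·c·¬d. Their union (logical OR) reproduces the table exactly.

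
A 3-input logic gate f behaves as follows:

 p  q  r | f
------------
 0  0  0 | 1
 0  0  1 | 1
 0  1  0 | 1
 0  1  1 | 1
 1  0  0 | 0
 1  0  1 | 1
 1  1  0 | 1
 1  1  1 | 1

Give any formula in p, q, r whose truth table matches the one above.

f(p, q, r) = ((p · q') · r')'

f is 0 on exactly one input, (1,0,0), whose minterm is p·¬q·¬r. So f is the negation of that single conjunction.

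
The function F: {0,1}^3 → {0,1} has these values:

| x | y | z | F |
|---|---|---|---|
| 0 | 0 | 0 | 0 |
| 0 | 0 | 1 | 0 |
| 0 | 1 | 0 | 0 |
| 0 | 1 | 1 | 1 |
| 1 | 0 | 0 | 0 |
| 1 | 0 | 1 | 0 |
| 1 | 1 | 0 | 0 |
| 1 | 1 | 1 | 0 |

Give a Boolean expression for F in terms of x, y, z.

Only row (0,1,1) gives 1. That row's minterm ¬x·y·z is F directly.

F(x, y, z) = (~x & y) & z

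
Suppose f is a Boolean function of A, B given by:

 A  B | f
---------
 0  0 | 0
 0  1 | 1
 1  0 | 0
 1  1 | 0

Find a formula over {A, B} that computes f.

f is 1 on exactly one input, (0,1), whose minterm is ¬A·B. So f is just that conjunction.

f(A, B) = ~A & B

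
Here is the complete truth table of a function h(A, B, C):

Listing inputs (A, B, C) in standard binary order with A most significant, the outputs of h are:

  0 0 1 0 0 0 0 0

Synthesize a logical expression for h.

h(A, B, C) = (¬A ∧ B) ∧ ¬C

Only row (0,1,0) gives 1. That row's minterm ¬A·B·¬C is h directly.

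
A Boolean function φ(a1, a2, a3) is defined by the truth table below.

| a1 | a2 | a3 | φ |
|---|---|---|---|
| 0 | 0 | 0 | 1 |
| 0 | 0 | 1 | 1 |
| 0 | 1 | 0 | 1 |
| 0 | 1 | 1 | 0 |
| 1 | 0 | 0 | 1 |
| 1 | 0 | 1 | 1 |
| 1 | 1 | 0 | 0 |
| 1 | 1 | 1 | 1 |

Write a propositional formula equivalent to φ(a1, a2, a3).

φ(a1, a2, a3) = ¬(((¬a1 ∧ a2) ∧ a3) ∨ ((a1 ∧ a2) ∧ ¬a3))

φ is 0 on only 2 rows — (0,1,1), (1,1,0). Writing each as a minterm (¬a1·a2·a3, a1·a2·¬a3) and OR-ing them characterizes exactly where φ=0, so φ is the negation of that disjunction.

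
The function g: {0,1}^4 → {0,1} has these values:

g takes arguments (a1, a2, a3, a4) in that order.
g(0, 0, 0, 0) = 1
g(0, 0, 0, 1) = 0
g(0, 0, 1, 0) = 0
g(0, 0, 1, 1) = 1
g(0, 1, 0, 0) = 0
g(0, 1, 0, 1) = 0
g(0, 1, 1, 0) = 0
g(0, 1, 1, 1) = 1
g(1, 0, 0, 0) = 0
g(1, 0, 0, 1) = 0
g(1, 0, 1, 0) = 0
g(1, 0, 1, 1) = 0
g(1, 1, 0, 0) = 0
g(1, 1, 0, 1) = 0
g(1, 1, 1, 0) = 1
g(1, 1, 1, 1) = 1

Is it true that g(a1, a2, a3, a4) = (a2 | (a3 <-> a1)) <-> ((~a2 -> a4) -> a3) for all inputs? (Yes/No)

No

Check the formula against g row by row:
  a1=0, a2=0, a3=0, a4=0: formula gives 1, g = 1 ✓
  a1=0, a2=0, a3=0, a4=1: formula gives 0, g = 0 ✓
  a1=0, a2=0, a3=1, a4=0: formula gives 0, g = 0 ✓
  a1=0, a2=0, a3=1, a4=1: formula gives 0, but g = 1 ✗
A single disagreement suffices: at (0,0,1,1) they differ, so the formula does not compute g.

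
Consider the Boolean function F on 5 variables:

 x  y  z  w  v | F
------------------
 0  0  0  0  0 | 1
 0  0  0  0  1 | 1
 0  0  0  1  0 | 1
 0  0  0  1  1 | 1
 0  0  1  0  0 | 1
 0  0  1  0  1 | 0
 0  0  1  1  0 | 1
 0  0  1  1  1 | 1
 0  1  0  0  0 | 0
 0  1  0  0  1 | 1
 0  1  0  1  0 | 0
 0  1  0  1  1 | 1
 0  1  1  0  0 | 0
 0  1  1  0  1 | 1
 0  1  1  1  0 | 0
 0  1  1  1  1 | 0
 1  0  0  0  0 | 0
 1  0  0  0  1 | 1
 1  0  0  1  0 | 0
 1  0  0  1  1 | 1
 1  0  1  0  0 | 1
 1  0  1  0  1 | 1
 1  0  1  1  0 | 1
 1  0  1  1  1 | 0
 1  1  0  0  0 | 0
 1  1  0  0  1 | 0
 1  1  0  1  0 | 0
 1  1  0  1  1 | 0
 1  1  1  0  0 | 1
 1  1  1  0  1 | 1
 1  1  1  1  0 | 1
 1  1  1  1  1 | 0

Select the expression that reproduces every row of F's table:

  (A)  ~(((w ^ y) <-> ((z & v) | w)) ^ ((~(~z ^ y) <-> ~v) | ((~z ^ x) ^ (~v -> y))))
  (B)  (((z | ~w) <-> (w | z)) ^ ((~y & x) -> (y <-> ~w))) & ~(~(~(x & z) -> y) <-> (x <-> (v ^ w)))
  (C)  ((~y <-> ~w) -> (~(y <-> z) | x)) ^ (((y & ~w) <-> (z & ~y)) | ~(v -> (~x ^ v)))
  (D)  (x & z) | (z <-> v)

(B) fails at (0,0,0,0,0): the formula yields 0, F is 1.
(C) fails at (0,0,0,1,0): the formula yields 0, F is 1.
(D) fails at (0,0,0,0,1): the formula yields 0, F is 1.
Only (A) survives; checking it on all 32 rows confirms it matches F.

A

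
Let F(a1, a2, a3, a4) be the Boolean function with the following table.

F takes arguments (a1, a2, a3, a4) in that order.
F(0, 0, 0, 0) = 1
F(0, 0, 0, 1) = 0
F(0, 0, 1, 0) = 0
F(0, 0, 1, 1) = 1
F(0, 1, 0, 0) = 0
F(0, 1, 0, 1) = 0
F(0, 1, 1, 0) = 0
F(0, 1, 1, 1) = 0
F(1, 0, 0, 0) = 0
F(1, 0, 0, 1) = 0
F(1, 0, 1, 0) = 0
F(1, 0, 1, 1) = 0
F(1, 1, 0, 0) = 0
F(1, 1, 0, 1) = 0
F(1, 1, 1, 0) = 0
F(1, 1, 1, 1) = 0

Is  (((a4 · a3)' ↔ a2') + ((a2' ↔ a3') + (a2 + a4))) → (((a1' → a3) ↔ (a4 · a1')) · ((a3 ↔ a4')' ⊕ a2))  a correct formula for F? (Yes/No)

Yes

Test each input against both F and the formula:
  a1=0, a2=0, a3=0, a4=0: formula gives 1, F = 1 ✓
  a1=0, a2=0, a3=0, a4=1: formula gives 0, F = 0 ✓
  a1=0, a2=0, a3=1, a4=0: formula gives 0, F = 0 ✓
  a1=0, a2=0, a3=1, a4=1: formula gives 1, F = 1 ✓
  …and likewise for the remaining 12 rows.
All 16 rows match — the expression computes F exactly.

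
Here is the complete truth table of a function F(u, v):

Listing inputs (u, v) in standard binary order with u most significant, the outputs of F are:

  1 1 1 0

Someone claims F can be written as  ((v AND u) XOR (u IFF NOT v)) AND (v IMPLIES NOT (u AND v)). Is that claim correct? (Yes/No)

Evaluate ((v AND u) XOR (u IFF NOT v)) AND (v IMPLIES NOT (u AND v)) on each row and compare to F:
  u=0, v=0: formula gives 0, but F = 1 ✗
A single disagreement suffices: at (0,0) they differ, so the formula does not compute F.

No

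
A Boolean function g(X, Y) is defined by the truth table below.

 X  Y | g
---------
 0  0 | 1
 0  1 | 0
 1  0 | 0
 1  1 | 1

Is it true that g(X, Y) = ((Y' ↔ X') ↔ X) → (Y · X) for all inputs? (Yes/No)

No

Test each input against both g and the formula:
  X=0, Y=0: formula gives 1, g = 1 ✓
  X=0, Y=1: formula gives 0, g = 0 ✓
  X=1, Y=0: formula gives 1, but g = 0 ✗
Row (1,0) is a counterexample, so the formula is not equivalent to g.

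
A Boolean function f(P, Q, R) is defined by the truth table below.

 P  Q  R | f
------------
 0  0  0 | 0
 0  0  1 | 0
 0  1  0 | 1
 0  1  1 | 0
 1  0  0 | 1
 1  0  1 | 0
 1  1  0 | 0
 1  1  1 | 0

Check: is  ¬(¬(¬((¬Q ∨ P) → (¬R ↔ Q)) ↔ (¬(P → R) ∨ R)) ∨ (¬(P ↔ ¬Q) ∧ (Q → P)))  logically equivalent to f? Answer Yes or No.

Yes

Check the formula against f row by row:
  P=0, Q=0, R=0: formula gives 0, f = 0 ✓
  P=0, Q=0, R=1: formula gives 0, f = 0 ✓
  P=0, Q=1, R=0: formula gives 1, f = 1 ✓
  P=0, Q=1, R=1: formula gives 0, f = 0 ✓
  P=1, Q=0, R=0: formula gives 1, f = 1 ✓
  … (the remaining 3 rows also agree.)
No disagreement on any input; they are logically equivalent.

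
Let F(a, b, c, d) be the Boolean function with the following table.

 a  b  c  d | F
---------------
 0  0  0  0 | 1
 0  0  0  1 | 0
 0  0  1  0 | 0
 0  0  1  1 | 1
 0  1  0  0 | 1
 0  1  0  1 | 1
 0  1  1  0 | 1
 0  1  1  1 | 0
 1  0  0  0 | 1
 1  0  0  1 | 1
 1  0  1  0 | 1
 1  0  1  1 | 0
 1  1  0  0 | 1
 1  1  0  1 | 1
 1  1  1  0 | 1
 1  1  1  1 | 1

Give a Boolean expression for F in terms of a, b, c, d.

The 0-rows are (0,0,0,1), (0,0,1,0), (0,1,1,1), (1,0,1,1). Take each as a conjunction (¬a·¬b·¬c·d, ¬a·¬b·c·¬d, ¬a·b·c·d, a·¬b·c·d), form their disjunction, and complement — that gives a formula that is 1 everywhere F is.

F(a, b, c, d) = ~((((((~a & ~b) & ~c) & d) | (((~a & ~b) & c) & ~d)) | (((~a & b) & c) & d)) | (((a & ~b) & c) & d))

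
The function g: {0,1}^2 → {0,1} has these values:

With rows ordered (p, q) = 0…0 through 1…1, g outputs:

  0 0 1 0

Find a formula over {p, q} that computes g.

g(p, q) = p · q'

Only row (1,0) gives 1. That row's minterm p·¬q is g directly.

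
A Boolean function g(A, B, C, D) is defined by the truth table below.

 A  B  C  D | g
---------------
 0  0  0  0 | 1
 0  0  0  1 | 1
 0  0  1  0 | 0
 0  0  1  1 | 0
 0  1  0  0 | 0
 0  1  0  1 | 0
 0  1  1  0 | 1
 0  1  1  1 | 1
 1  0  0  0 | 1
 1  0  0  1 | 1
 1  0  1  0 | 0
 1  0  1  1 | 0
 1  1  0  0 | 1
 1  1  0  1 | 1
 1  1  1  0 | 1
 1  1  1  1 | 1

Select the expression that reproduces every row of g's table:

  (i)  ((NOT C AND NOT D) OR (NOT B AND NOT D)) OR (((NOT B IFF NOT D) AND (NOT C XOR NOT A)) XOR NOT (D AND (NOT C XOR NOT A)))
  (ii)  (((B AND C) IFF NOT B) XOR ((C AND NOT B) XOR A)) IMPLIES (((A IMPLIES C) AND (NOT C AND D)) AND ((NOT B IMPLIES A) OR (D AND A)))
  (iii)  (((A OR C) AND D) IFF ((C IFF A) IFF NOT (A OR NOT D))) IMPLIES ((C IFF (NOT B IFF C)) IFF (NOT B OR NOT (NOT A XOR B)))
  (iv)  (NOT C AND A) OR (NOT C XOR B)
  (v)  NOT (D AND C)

iv

(i) fails at (0,0,1,0): the formula yields 1, g is 0.
(ii) fails at (0,1,0,1): the formula yields 1, g is 0.
(iii) fails at (0,0,1,0): the formula yields 1, g is 0.
(v) fails at (0,0,1,0): the formula yields 1, g is 0.
That leaves (iv). Evaluating it on every row reproduces the table of g exactly.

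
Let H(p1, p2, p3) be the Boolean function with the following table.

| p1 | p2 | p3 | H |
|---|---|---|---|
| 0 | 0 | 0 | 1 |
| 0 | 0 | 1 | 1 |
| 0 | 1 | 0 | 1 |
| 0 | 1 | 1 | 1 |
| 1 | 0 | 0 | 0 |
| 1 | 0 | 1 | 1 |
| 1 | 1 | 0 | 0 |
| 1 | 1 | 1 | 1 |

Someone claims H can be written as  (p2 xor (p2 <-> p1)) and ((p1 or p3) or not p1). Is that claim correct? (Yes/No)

Evaluate (p2 xor (p2 <-> p1)) and ((p1 or p3) or not p1) on each row and compare to H:
  p1=0, p2=0, p3=0: formula gives 1, H = 1 ✓
  p1=0, p2=0, p3=1: formula gives 1, H = 1 ✓
  p1=0, p2=1, p3=0: formula gives 1, H = 1 ✓
  p1=0, p2=1, p3=1: formula gives 1, H = 1 ✓
  p1=1, p2=0, p3=0: formula gives 0, H = 0 ✓
  p1=1, p2=0, p3=1: formula gives 0, but H = 1 ✗
A single disagreement suffices: at (1,0,1) they differ, so the formula does not compute H.

No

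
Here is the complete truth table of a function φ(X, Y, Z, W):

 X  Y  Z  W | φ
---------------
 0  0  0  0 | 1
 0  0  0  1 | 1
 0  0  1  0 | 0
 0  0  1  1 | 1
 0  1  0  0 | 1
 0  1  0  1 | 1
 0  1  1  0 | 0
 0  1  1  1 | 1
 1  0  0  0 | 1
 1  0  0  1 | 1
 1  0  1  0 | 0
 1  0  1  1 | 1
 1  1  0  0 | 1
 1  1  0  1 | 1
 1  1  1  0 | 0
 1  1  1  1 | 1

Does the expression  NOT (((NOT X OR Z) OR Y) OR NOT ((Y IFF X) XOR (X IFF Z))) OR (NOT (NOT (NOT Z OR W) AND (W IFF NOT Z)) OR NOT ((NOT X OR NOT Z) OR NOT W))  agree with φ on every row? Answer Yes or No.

Evaluate NOT (((NOT X OR Z) OR Y) OR NOT ((Y IFF X) XOR (X IFF Z))) OR (NOT (NOT (NOT Z OR W) AND (W IFF NOT Z)) OR NOT ((NOT X OR NOT Z) OR NOT W)) on each row and compare to φ:
  X=0, Y=0, Z=0, W=0: formula gives 1, φ = 1 ✓
  X=0, Y=0, Z=0, W=1: formula gives 1, φ = 1 ✓
  X=0, Y=0, Z=1, W=0: formula gives 0, φ = 0 ✓
  X=0, Y=0, Z=1, W=1: formula gives 1, φ = 1 ✓
  … (the remaining 12 rows also agree.)
No disagreement on any input; they are logically equivalent.

Yes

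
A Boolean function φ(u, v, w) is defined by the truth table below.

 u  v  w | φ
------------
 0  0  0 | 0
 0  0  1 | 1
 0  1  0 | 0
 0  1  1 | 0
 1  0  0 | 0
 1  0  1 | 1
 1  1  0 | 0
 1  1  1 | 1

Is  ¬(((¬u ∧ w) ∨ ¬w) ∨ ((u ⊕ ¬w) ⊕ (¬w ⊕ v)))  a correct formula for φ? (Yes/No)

No

Evaluate ¬(((¬u ∧ w) ∨ ¬w) ∨ ((u ⊕ ¬w) ⊕ (¬w ⊕ v))) on each row and compare to φ:
  u=0, v=0, w=0: formula gives 0, φ = 0 ✓
  u=0, v=0, w=1: formula gives 0, but φ = 1 ✗
Since they disagree at (0,0,1), the expression is not a correct formula for φ.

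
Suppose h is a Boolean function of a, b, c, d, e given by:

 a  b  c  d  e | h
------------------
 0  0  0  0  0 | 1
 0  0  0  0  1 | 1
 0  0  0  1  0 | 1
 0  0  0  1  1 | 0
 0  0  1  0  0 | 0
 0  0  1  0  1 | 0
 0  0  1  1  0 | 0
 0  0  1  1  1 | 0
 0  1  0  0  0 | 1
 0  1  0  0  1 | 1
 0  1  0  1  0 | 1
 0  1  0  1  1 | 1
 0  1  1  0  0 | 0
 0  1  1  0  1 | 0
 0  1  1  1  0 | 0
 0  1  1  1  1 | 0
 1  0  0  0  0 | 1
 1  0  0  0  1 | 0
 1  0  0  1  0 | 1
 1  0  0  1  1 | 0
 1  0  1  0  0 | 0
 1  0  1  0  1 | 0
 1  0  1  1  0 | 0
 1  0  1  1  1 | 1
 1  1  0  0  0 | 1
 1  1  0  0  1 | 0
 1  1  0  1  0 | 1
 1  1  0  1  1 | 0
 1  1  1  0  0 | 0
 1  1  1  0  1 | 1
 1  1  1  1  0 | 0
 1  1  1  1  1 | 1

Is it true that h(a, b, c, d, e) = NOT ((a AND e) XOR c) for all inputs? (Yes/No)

No

Evaluate NOT ((a AND e) XOR c) on each row and compare to h:
  a=0, b=0, c=0, d=0, e=0: formula gives 1, h = 1 ✓
  a=0, b=0, c=0, d=0, e=1: formula gives 1, h = 1 ✓
  a=0, b=0, c=0, d=1, e=0: formula gives 1, h = 1 ✓
  a=0, b=0, c=0, d=1, e=1: formula gives 1, but h = 0 ✗
A single disagreement suffices: at (0,0,0,1,1) they differ, so the formula does not compute h.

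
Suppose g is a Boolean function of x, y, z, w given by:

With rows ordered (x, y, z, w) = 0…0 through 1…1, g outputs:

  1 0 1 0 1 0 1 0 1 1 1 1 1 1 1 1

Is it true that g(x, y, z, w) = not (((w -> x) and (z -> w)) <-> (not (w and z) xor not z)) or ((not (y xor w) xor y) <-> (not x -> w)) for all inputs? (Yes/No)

Check the formula against g row by row:
  x=0, y=0, z=0, w=0: formula gives 1, g = 1 ✓
  x=0, y=0, z=0, w=1: formula gives 0, g = 0 ✓
  x=0, y=0, z=1, w=0: formula gives 1, g = 1 ✓
  x=0, y=0, z=1, w=1: formula gives 0, g = 0 ✓
  … (the remaining 12 rows also agree.)
All 16 rows match — the expression computes g exactly.

Yes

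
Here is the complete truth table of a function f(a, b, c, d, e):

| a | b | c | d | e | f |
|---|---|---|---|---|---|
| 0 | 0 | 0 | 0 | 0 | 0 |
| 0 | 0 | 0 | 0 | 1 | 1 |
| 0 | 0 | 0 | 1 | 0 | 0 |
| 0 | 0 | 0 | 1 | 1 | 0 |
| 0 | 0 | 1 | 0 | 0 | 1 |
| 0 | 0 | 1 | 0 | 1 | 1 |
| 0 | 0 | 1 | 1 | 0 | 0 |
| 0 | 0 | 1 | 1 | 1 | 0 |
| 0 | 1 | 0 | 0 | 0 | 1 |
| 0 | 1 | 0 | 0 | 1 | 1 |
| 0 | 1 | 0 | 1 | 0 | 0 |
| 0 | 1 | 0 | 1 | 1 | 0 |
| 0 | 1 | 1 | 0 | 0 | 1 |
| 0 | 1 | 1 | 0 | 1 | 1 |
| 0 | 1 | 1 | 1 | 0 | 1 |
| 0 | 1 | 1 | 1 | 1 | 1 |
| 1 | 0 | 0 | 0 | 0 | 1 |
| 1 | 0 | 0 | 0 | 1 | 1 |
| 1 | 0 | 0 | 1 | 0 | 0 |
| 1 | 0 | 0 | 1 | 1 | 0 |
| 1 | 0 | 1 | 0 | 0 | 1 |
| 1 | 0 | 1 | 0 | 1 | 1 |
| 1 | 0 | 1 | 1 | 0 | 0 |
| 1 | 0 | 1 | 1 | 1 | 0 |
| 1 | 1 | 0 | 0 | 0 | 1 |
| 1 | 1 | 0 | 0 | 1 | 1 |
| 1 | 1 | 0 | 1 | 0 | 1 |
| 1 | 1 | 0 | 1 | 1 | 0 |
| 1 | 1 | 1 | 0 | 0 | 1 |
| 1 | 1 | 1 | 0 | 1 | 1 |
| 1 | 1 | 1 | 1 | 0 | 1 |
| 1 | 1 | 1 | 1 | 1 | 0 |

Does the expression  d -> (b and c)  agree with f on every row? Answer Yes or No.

No

Test each input against both f and the formula:
  a=0, b=0, c=0, d=0, e=0: formula gives 1, but f = 0 ✗
A single disagreement suffices: at (0,0,0,0,0) they differ, so the formula does not compute f.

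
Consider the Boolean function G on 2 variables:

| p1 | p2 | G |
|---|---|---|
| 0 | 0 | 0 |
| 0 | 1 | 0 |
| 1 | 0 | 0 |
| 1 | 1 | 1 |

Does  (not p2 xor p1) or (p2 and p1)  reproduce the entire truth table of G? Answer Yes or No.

Test each input against both G and the formula:
  p1=0, p2=0: formula gives 1, but G = 0 ✗
Row (0,0) is a counterexample, so the formula is not equivalent to G.

No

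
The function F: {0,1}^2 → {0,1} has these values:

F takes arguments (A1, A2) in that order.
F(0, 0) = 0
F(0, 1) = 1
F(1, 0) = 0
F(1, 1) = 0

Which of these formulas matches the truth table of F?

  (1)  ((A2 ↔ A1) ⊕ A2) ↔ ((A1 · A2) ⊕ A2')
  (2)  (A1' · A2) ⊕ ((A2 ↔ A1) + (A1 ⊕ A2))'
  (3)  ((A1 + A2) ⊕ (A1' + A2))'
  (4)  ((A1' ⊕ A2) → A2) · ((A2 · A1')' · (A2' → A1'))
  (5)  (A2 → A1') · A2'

2

(1) fails at (0,0): the formula yields 1, F is 0.
(3) fails at (1,1): the formula yields 1, F is 0.
(4) fails at (0,1): the formula yields 0, F is 1.
(5) fails at (0,0): the formula yields 1, F is 0.
(2) is the remaining candidate, and it agrees with F on all 4 inputs.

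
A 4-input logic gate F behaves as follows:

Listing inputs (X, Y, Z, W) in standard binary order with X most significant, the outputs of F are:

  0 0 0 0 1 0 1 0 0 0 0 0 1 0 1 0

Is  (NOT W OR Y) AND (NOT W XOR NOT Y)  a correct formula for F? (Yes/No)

Yes

Test each input against both F and the formula:
  X=0, Y=0, Z=0, W=0: formula gives 0, F = 0 ✓
  X=0, Y=0, Z=0, W=1: formula gives 0, F = 0 ✓
  X=0, Y=0, Z=1, W=0: formula gives 0, F = 0 ✓
  X=0, Y=0, Z=1, W=1: formula gives 0, F = 0 ✓
  …and likewise for the remaining 12 rows.
Every row agrees, so the formula is equivalent.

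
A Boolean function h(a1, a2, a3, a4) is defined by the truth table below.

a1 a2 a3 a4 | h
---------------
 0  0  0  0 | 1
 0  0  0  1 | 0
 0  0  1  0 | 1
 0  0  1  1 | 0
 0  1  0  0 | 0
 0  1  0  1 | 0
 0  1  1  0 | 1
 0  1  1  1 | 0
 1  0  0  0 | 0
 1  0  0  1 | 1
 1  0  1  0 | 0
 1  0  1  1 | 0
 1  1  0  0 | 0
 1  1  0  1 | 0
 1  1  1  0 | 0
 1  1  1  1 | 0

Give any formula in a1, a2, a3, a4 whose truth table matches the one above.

h(a1, a2, a3, a4) = (((((not a1 and not a2) and not a3) and not a4) or (((not a1 and not a2) and a3) and not a4)) or (((not a1 and a2) and a3) and not a4)) or (((a1 and not a2) and not a3) and a4)

The 1-rows are (0,0,0,0), (0,0,1,0), (0,1,1,0), (1,0,0,1). Each contributes one minterm — ¬a1·¬a2·¬a3·¬a4; ¬a1·¬a2·a3·¬a4; ¬a1·a2·a3·¬a4; a1·¬a2·¬a3·a4 — and their disjunction is a sum-of-products form of h.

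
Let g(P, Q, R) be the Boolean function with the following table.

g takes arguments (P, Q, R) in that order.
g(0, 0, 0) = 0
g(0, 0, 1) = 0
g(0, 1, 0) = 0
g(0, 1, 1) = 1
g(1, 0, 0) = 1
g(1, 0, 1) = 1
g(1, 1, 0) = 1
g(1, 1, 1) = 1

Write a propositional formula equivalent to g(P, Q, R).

g(P, Q, R) = ((((P' · Q') · R') + ((P' · Q') · R)) + ((P' · Q) · R'))'

The 0-rows are (0,0,0), (0,0,1), (0,1,0). Take each as a conjunction (¬P·¬Q·¬R, ¬P·¬Q·R, ¬P·Q·¬R), form their disjunction, and complement — that gives a formula that is 1 everywhere g is.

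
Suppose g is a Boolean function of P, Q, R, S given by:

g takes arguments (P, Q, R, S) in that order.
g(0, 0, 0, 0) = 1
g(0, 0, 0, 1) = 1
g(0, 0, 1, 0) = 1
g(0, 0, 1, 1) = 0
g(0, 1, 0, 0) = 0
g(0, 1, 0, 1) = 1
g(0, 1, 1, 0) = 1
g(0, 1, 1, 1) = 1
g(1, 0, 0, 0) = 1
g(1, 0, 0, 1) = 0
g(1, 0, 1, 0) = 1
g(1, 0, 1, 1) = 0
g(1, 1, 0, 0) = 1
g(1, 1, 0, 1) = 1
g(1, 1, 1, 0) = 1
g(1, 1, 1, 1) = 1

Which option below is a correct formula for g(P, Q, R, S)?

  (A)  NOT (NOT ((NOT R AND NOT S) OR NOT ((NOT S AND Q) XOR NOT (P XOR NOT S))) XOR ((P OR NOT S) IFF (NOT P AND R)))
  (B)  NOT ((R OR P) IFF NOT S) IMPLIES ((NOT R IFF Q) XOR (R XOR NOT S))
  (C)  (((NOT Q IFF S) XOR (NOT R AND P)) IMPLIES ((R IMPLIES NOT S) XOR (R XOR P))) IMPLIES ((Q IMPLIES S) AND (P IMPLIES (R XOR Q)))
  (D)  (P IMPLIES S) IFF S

(A) fails at (0,0,1,0): the formula yields 0, g is 1.
(C) fails at (0,0,1,1): the formula yields 1, g is 0.
(D) fails at (0,0,0,0): the formula yields 0, g is 1.
That leaves (B). Evaluating it on every row reproduces the table of g exactly.

B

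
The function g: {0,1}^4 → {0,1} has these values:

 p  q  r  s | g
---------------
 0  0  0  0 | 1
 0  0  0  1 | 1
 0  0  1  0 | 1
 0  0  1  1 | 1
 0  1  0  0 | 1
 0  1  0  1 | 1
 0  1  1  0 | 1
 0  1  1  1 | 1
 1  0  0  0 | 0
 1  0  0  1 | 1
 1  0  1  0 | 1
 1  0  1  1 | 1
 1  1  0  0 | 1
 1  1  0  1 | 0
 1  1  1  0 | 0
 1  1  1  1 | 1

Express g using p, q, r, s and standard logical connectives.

g(p, q, r, s) = not (((((p and not q) and not r) and not s) or (((p and q) and not r) and s)) or (((p and q) and r) and not s))

g is 0 on only 3 rows — (1,0,0,0), (1,1,0,1), (1,1,1,0). Writing each as a minterm (p·¬q·¬r·¬s, p·q·¬r·s, p·q·r·¬s) and OR-ing them characterizes exactly where g=0, so g is the negation of that disjunction.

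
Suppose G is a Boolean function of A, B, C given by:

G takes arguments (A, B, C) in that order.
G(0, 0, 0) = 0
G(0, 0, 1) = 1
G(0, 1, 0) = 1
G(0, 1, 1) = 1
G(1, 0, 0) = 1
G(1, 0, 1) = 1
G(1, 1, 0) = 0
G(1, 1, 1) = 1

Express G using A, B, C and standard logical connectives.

G(A, B, C) = ¬(((¬A ∧ ¬B) ∧ ¬C) ∨ ((A ∧ B) ∧ ¬C))

The 0-rows are (0,0,0), (1,1,0). Take each as a conjunction (¬A·¬B·¬C, A·B·¬C), form their disjunction, and complement — that gives a formula that is 1 everywhere G is.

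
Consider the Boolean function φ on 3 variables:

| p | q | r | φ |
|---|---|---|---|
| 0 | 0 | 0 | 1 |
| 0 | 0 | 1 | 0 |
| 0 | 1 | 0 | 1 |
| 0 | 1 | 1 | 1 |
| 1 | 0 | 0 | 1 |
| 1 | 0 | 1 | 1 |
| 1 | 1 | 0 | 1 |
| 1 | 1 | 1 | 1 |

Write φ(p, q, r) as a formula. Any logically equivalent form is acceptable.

Only row (0,0,1) gives 0. So φ is 1 everywhere except there — the complement of the minterm ¬p·¬q·r.

φ(p, q, r) = not ((not p and not q) and r)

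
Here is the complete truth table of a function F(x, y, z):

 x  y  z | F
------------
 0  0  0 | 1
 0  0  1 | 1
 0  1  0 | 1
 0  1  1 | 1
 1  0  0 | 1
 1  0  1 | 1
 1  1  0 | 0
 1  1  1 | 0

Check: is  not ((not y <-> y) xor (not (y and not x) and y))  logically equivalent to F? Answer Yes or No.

Yes

Test each input against both F and the formula:
  x=0, y=0, z=0: formula gives 1, F = 1 ✓
  x=0, y=0, z=1: formula gives 1, F = 1 ✓
  x=0, y=1, z=0: formula gives 1, F = 1 ✓
  x=0, y=1, z=1: formula gives 1, F = 1 ✓
  x=1, y=0, z=0: formula gives 1, F = 1 ✓
  …and likewise for the remaining 3 rows.
All 8 rows match — the expression computes F exactly.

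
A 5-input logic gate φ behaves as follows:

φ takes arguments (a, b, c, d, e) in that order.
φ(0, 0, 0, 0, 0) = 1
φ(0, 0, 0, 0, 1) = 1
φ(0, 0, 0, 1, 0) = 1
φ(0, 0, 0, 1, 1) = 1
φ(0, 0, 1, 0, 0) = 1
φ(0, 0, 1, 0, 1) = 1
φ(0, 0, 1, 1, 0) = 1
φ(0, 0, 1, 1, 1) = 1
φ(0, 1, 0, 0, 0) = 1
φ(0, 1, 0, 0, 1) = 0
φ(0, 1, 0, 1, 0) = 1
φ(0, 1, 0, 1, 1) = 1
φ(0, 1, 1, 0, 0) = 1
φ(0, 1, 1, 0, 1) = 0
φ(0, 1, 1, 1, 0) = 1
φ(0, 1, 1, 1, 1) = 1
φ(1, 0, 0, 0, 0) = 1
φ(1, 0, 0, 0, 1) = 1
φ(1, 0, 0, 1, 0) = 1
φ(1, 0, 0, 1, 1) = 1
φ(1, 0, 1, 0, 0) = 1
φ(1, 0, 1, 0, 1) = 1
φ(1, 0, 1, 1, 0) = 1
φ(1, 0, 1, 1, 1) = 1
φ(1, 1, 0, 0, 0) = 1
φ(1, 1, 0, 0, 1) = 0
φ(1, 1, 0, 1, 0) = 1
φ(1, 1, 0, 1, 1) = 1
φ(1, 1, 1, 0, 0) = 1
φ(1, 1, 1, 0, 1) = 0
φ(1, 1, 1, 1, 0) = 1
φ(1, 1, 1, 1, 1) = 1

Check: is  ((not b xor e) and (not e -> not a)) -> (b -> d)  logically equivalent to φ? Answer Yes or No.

Yes

Test each input against both φ and the formula:
  a=0, b=0, c=0, d=0, e=0: formula gives 1, φ = 1 ✓
  a=0, b=0, c=0, d=0, e=1: formula gives 1, φ = 1 ✓
  a=0, b=0, c=0, d=1, e=0: formula gives 1, φ = 1 ✓
  a=0, b=0, c=0, d=1, e=1: formula gives 1, φ = 1 ✓
  …and likewise for the remaining 28 rows.
No disagreement on any input; they are logically equivalent.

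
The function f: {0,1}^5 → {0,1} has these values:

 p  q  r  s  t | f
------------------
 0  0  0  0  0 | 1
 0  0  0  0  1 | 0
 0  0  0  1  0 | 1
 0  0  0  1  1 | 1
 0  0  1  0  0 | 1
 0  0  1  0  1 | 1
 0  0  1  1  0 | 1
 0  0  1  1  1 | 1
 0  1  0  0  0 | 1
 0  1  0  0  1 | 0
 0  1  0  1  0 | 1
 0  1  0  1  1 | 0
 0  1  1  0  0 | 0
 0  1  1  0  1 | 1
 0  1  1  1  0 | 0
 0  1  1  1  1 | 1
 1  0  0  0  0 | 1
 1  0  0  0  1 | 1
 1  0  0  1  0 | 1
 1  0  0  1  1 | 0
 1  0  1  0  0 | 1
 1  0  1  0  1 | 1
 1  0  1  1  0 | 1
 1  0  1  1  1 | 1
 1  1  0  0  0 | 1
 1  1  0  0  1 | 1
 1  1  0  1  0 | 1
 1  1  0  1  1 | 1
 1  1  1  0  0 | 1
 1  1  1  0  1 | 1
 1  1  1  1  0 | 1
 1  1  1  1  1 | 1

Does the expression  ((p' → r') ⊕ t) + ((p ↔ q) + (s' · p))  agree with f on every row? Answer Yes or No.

No

Check the formula against f row by row:
  p=0, q=0, r=0, s=0, t=0: formula gives 1, f = 1 ✓
  p=0, q=0, r=0, s=0, t=1: formula gives 1, but f = 0 ✗
Row (0,0,0,0,1) is a counterexample, so the formula is not equivalent to f.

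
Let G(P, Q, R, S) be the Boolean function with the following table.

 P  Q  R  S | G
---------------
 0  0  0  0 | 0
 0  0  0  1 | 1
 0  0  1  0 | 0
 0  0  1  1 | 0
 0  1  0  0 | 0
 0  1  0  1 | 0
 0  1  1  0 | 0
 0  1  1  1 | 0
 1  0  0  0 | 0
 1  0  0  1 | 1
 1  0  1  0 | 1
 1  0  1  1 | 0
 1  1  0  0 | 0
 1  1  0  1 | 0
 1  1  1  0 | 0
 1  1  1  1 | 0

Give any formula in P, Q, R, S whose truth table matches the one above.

G(P, Q, R, S) = ((((~P & ~Q) & ~R) & S) | (((P & ~Q) & ~R) & S)) | (((P & ~Q) & R) & ~S)

G=1 on 3 inputs: (0,0,0,1), (1,0,0,1), (1,0,1,0). Reading each as a conjunction of literals (¬P·¬Q·¬R·S, P·¬Q·¬R·S, P·¬Q·R·¬S) and taking the OR gives the canonical DNF.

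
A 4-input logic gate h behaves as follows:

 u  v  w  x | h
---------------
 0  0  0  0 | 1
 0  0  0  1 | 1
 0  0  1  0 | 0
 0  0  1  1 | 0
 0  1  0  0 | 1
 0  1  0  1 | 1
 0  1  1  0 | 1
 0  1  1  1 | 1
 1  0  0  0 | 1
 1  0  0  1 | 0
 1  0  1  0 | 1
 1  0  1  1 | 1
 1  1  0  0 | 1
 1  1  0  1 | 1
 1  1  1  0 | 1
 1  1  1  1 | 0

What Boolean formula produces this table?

The 0-rows are (0,0,1,0), (0,0,1,1), (1,0,0,1), (1,1,1,1). Take each as a conjunction (¬u·¬v·w·¬x, ¬u·¬v·w·x, u·¬v·¬w·x, u·v·w·x), form their disjunction, and complement — that gives a formula that is 1 everywhere h is.

h(u, v, w, x) = ((((((u' · v') · w) · x') + (((u' · v') · w) · x)) + (((u · v') · w') · x)) + (((u · v) · w) · x))'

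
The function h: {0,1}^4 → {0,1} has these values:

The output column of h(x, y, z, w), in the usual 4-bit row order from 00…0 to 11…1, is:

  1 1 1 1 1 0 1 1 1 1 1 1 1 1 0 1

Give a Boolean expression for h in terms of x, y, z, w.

The 0-rows are (0,1,0,1), (1,1,1,0). Take each as a conjunction (¬x·y·¬z·w, x·y·z·¬w), form their disjunction, and complement — that gives a formula that is 1 everywhere h is.

h(x, y, z, w) = ¬((((¬x ∧ y) ∧ ¬z) ∧ w) ∨ (((x ∧ y) ∧ z) ∧ ¬w))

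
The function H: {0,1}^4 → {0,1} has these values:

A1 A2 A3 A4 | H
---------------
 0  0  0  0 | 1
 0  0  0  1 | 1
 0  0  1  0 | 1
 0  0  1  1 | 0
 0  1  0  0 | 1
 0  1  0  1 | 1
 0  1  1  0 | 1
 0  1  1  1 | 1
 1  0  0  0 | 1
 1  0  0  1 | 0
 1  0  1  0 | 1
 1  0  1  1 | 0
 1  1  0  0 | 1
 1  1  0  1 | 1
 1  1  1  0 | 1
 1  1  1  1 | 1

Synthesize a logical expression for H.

H is 0 on only 3 rows — (0,0,1,1), (1,0,0,1), (1,0,1,1). Writing each as a minterm (¬A1·¬A2·A3·A4, A1·¬A2·¬A3·A4, A1·¬A2·A3·A4) and OR-ing them characterizes exactly where H=0, so H is the negation of that disjunction.

H(A1, A2, A3, A4) = ¬(((((¬A1 ∧ ¬A2) ∧ A3) ∧ A4) ∨ (((A1 ∧ ¬A2) ∧ ¬A3) ∧ A4)) ∨ (((A1 ∧ ¬A2) ∧ A3) ∧ A4))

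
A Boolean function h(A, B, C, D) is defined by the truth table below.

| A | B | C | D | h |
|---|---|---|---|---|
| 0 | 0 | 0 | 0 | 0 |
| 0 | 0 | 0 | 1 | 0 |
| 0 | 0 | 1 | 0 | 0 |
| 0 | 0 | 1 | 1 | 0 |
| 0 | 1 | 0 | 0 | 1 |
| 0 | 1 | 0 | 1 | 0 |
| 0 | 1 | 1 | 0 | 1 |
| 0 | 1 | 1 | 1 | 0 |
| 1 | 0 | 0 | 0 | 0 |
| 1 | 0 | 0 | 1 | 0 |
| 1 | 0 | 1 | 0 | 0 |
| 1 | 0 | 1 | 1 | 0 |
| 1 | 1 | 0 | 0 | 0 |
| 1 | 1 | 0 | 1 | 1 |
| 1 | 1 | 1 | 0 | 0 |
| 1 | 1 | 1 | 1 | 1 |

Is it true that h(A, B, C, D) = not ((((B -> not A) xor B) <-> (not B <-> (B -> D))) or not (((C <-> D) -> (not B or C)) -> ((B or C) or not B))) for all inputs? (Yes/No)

Yes

Check the formula against h row by row:
  A=0, B=0, C=0, D=0: formula gives 0, h = 0 ✓
  A=0, B=0, C=0, D=1: formula gives 0, h = 0 ✓
  A=0, B=0, C=1, D=0: formula gives 0, h = 0 ✓
  A=0, B=0, C=1, D=1: formula gives 0, h = 0 ✓
  …and likewise for the remaining 12 rows.
No disagreement on any input; they are logically equivalent.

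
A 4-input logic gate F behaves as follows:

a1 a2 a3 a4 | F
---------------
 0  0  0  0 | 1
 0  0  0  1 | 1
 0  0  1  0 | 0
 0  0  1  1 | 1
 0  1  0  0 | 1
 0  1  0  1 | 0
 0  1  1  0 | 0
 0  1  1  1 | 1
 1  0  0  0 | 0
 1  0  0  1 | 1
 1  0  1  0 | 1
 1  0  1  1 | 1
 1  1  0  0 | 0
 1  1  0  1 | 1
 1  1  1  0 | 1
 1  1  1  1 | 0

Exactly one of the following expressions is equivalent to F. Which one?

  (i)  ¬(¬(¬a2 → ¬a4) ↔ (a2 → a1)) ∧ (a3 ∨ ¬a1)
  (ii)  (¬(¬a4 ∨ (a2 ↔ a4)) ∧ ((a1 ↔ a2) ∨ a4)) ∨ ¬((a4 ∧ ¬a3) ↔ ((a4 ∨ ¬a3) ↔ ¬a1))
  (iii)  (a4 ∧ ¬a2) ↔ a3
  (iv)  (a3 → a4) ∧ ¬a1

(i): at (0,0,0,1) it gives 0, but F = 1 — eliminated.
(iii): at (0,0,0,1) it gives 0, but F = 1 — eliminated.
(iv): at (0,1,0,1) it gives 1, but F = 0 — eliminated.
(ii) is the remaining candidate, and it agrees with F on all 16 inputs.

ii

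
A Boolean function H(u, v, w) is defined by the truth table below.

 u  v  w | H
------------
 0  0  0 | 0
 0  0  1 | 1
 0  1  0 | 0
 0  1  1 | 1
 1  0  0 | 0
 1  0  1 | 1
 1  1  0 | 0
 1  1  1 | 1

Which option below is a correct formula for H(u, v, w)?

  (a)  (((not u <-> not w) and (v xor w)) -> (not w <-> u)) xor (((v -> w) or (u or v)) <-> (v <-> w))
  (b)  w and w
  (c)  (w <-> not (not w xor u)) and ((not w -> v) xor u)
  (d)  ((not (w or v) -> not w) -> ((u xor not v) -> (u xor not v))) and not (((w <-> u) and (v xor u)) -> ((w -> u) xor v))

b

(a): at (0,1,1) it gives 0, but H = 1 — eliminated.
(c): at (0,1,0) it gives 1, but H = 0 — eliminated.
(d): at (0,0,1) it gives 0, but H = 1 — eliminated.
Only (b) survives; checking it on all 8 rows confirms it matches H.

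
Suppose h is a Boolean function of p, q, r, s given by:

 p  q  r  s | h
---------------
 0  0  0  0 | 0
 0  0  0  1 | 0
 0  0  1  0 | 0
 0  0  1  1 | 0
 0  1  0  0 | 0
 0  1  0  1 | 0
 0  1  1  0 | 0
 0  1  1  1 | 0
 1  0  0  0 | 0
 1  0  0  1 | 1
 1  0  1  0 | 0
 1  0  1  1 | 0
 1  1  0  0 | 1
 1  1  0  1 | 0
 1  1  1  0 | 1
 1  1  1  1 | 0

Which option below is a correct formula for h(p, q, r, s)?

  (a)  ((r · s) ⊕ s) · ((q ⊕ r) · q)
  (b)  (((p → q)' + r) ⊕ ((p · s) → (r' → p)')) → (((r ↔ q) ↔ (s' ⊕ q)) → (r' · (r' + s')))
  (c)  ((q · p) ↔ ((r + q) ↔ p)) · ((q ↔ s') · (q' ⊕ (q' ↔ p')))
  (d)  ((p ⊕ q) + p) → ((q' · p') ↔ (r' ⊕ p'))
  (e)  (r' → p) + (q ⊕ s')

c

(a) fails at (0,1,0,1): the formula yields 1, h is 0.
(b) fails at (0,0,0,0): the formula yields 1, h is 0.
(d) fails at (0,0,0,0): the formula yields 1, h is 0.
(e) fails at (0,0,0,0): the formula yields 1, h is 0.
That leaves (c). Evaluating it on every row reproduces the table of h exactly.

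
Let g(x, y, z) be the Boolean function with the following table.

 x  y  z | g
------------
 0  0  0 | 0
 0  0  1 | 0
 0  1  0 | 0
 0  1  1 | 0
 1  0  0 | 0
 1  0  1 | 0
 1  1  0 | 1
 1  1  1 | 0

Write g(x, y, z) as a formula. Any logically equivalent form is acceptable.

g(x, y, z) = (x and y) and not z

g is 1 on exactly one input, (1,1,0), whose minterm is x·y·¬z. So g is just that conjunction.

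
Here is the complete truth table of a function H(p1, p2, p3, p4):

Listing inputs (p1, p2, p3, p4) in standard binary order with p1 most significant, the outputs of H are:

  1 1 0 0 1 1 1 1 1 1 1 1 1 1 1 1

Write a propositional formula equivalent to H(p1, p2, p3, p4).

H(p1, p2, p3, p4) = ~((((~p1 & ~p2) & p3) & ~p4) | (((~p1 & ~p2) & p3) & p4))

H is 0 on only 2 rows — (0,0,1,0), (0,0,1,1). Writing each as a minterm (¬p1·¬p2·p3·¬p4, ¬p1·¬p2·p3·p4) and OR-ing them characterizes exactly where H=0, so H is the negation of that disjunction.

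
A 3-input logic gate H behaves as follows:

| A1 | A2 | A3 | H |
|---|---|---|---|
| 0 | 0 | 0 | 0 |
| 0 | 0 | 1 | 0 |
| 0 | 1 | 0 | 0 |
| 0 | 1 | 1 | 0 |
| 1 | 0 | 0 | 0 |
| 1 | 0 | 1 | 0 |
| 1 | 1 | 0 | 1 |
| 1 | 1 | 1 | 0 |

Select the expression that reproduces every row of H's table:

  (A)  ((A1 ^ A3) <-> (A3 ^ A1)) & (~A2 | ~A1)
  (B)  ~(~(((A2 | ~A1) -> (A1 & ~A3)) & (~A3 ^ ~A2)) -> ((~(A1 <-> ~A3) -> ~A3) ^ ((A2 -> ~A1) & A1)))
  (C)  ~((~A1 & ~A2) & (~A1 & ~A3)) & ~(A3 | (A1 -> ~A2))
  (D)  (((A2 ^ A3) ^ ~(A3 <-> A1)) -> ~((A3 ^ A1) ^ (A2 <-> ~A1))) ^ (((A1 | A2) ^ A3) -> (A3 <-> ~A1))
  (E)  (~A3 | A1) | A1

C

(A): at (0,0,0) it gives 1, but H = 0 — eliminated.
(B): at (1,0,0) it gives 1, but H = 0 — eliminated.
(D): at (1,0,1) it gives 1, but H = 0 — eliminated.
(E): at (0,0,0) it gives 1, but H = 0 — eliminated.
Only (C) survives; checking it on all 8 rows confirms it matches H.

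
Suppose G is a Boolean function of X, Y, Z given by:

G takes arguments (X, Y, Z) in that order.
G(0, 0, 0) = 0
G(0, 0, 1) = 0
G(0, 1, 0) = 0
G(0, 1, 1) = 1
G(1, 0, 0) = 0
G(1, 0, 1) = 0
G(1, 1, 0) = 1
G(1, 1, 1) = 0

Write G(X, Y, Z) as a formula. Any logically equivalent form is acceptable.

G(X, Y, Z) = ((X' · Y) · Z) + ((X · Y) · Z')

The 1-rows are (0,1,1), (1,1,0). Each contributes one minterm — ¬X·Y·Z; X·Y·¬Z — and their disjunction is a sum-of-products form of G.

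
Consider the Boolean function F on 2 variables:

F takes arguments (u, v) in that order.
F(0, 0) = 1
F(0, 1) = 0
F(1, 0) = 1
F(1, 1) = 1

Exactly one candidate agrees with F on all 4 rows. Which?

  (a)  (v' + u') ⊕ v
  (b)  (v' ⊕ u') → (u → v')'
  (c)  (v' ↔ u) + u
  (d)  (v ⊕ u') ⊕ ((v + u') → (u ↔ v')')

(b): at (1,0) it gives 0, but F = 1 — eliminated.
(c): at (0,0) it gives 0, but F = 1 — eliminated.
(d): at (0,0) it gives 0, but F = 1 — eliminated.
Only (a) survives; checking it on all 4 rows confirms it matches F.

a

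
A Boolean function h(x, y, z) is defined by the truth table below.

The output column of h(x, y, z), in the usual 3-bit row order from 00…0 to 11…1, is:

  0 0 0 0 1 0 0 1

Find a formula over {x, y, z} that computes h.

h(x, y, z) = ((x ∧ ¬y) ∧ ¬z) ∨ ((x ∧ y) ∧ z)

Collect the rows where h=1 — (1,0,0), (1,1,1) — and write one minterm per row: x·¬y·¬z, x·y·z. Their union (logical OR) reproduces the table exactly.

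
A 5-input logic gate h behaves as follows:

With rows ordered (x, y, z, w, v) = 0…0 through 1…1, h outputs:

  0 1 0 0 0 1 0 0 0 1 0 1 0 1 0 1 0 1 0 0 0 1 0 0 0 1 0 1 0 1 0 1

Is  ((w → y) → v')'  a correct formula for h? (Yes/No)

Check the formula against h row by row:
  x=0, y=0, z=0, w=0, v=0: formula gives 0, h = 0 ✓
  x=0, y=0, z=0, w=0, v=1: formula gives 1, h = 1 ✓
  x=0, y=0, z=0, w=1, v=0: formula gives 0, h = 0 ✓
  x=0, y=0, z=0, w=1, v=1: formula gives 0, h = 0 ✓
  … (the remaining 28 rows also agree.)
No disagreement on any input; they are logically equivalent.

Yes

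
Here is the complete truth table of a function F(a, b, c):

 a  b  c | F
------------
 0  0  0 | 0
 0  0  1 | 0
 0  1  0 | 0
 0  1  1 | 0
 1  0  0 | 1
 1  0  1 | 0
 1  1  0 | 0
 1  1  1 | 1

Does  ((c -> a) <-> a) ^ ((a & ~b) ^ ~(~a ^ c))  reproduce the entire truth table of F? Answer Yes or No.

Yes

Test each input against both F and the formula:
  a=0, b=0, c=0: formula gives 0, F = 0 ✓
  a=0, b=0, c=1: formula gives 0, F = 0 ✓
  a=0, b=1, c=0: formula gives 0, F = 0 ✓
  a=0, b=1, c=1: formula gives 0, F = 0 ✓
  a=1, b=0, c=0: formula gives 1, F = 1 ✓
  …and likewise for the remaining 3 rows.
No disagreement on any input; they are logically equivalent.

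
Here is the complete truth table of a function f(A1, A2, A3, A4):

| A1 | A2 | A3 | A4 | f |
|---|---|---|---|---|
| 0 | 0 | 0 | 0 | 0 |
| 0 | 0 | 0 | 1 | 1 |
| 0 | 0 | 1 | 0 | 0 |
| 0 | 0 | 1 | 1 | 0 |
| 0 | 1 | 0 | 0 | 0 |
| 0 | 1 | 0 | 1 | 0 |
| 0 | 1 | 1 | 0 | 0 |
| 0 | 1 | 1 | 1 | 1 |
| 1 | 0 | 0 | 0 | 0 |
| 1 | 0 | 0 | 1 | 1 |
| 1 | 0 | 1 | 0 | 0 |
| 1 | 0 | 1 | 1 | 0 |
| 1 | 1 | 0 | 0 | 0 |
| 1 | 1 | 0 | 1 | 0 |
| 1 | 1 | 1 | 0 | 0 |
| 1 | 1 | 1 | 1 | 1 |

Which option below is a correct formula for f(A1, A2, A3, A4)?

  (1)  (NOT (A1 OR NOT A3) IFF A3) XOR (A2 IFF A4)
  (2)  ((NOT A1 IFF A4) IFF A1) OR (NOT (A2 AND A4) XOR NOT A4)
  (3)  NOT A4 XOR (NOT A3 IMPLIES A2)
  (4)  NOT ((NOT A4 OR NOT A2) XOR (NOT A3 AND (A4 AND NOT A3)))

4

(1): at (0,0,1,1) it gives 1, but f = 0 — eliminated.
(2): at (0,0,0,0) it gives 1, but f = 0 — eliminated.
(3): at (0,0,0,0) it gives 1, but f = 0 — eliminated.
That leaves (4). Evaluating it on every row reproduces the table of f exactly.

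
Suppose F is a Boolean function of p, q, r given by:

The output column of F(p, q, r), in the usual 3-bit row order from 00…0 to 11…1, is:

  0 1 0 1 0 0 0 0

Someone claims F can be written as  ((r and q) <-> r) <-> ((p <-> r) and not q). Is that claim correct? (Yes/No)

No

Check the formula against F row by row:
  p=0, q=0, r=0: formula gives 1, but F = 0 ✗
Since they disagree at (0,0,0), the expression is not a correct formula for F.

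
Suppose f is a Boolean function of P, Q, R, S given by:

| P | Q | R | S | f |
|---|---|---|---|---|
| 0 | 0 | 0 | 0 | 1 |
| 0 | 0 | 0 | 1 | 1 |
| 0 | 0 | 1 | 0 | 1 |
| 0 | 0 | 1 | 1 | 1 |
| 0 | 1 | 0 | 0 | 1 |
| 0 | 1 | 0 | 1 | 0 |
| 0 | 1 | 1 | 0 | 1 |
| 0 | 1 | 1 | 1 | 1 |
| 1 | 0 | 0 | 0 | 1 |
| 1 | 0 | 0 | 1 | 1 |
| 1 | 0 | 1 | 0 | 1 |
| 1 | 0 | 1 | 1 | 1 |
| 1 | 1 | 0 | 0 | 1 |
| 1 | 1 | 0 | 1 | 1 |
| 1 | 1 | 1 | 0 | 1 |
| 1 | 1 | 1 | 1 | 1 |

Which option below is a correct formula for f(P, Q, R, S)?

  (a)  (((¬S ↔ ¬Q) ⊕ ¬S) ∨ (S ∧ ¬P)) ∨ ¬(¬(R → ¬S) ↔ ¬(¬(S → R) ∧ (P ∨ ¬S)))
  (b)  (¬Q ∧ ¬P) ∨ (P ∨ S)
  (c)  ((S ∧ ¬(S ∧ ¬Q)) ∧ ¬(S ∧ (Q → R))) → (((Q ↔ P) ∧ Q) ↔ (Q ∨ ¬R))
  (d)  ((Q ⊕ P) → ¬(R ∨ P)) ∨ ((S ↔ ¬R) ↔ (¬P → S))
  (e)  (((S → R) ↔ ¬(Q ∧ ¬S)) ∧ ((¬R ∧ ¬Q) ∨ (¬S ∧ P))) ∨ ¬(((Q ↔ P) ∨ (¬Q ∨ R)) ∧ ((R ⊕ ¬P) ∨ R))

(a) fails at (0,1,0,1): the formula yields 1, f is 0.
(b) fails at (0,1,0,0): the formula yields 0, f is 1.
(d) fails at (0,1,0,1): the formula yields 1, f is 0.
(e) fails at (0,0,0,1): the formula yields 0, f is 1.
That leaves (c). Evaluating it on every row reproduces the table of f exactly.

c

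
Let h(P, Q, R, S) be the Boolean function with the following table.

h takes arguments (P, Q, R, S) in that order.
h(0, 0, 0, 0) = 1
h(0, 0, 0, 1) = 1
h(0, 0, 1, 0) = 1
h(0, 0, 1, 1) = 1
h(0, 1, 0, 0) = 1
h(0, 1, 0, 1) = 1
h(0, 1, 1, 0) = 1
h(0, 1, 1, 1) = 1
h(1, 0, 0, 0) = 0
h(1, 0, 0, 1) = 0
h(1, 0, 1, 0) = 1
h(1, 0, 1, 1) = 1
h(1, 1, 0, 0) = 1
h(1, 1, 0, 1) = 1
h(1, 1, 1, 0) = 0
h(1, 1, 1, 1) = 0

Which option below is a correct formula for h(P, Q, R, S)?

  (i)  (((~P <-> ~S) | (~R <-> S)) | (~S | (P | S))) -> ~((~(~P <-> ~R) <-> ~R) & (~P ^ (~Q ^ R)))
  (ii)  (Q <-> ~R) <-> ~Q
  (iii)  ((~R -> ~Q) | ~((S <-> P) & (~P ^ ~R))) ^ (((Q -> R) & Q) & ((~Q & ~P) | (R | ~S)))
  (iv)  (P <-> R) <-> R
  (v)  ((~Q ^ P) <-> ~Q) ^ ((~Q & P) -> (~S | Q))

(ii): at (0,0,0,0) it gives 0, but h = 1 — eliminated.
(iii): at (0,1,1,0) it gives 0, but h = 1 — eliminated.
(iv): at (0,0,0,0) it gives 0, but h = 1 — eliminated.
(v): at (0,0,0,0) it gives 0, but h = 1 — eliminated.
That leaves (i). Evaluating it on every row reproduces the table of h exactly.

i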